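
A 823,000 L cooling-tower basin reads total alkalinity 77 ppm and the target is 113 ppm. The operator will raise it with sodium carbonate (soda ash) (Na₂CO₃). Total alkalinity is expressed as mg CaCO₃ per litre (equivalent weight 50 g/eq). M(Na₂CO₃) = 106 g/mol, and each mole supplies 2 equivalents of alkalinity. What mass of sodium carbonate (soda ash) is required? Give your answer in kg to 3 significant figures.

Alkalinity to add: (113 − 77) = 36 mg/L as CaCO₃ × 823,000 L = 29,630 g as CaCO₃.
Equivalents: 29,630 g ÷ 50 g/eq = 592.6 eq.
Each mole of Na₂CO₃ supplies 2 eq, so 592.6 / 2 = 296.3 mol.
Mass: 296.3 mol × 106 g/mol = 31,410 g.

31.4 kg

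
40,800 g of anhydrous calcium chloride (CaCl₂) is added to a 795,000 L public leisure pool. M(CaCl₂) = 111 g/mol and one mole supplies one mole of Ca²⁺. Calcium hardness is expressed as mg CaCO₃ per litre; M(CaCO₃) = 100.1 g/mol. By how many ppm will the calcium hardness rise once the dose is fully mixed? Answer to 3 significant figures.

Moles of Ca²⁺: 40,800 g ÷ 111 g/mol = 367.6 mol.
As CaCO₃: 367.6 mol × 100.1 g/mol = 36,790 g.
Rise: 36,790 g / 795,000 L × 1000 = 46.28 mg/L.

46.3 ppm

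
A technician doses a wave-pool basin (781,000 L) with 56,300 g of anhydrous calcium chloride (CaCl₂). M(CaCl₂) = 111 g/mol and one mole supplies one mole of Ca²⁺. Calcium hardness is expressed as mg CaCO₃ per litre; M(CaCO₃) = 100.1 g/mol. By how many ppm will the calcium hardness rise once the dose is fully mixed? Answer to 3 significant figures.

65.0 ppm

Moles of Ca²⁺: 56,300 g ÷ 111 g/mol = 507.2 mol.
As CaCO₃: 507.2 mol × 100.1 g/mol = 50,770 g.
Rise: 50,770 g / 781,000 L × 1000 = 65.01 mg/L.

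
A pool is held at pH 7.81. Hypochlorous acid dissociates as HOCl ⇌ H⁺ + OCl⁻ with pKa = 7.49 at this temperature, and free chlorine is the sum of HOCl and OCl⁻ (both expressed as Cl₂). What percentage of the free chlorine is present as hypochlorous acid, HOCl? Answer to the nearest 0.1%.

32.4%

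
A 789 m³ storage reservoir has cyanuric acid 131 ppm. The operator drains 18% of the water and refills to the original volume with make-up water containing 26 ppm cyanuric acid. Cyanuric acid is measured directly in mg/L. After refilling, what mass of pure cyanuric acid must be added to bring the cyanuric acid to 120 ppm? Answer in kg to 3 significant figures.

Volume: 789 m³ = 789,000 L.
After draining 18% and refilling: 131 × 0.82 + 26 × 0.18 = 112.1 ppm.
Deficit to target: 120 − 112.1 = 7.9 mg/L.
Mass: 7.9 mg/L × 789,000 L = 6233 g cyanuric acid.

6.23 kg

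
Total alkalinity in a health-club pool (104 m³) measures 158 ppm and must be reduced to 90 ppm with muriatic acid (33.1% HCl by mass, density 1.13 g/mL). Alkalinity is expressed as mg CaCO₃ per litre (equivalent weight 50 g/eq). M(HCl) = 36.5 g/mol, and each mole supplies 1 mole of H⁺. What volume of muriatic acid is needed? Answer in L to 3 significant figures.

Volume: 104 m³ = 104,000 L.
Alkalinity to neutralize: (158 − 90) = 68 mg/L as CaCO₃ × 104,000 L = 7072 g as CaCO₃.
Equivalents of H⁺ required: 7072 ÷ 50 g/eq = 141.4 eq = 141.4 mol HCl.
Mass of HCl: 141.4 × 36.5 = 5163 g.
Mass of 33.1% solution: 5163 / 0.331 = 15,600 g.
Volume: 15,600 g ÷ 1.13 g/mL = 13,800 mL.

13.8 L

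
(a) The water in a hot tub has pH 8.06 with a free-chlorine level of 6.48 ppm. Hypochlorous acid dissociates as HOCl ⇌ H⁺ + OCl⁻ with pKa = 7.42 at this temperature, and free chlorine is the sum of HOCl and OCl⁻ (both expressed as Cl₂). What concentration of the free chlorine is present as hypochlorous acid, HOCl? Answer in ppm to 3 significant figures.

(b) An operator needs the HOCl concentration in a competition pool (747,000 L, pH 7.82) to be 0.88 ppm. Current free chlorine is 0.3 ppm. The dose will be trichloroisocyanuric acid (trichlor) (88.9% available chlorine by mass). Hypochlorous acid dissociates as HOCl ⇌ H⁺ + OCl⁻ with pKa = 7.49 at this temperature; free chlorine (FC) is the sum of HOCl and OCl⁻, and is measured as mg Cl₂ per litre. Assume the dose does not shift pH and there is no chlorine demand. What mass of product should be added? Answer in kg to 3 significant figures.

(a) 1.21 ppm; (b) 2.07 kg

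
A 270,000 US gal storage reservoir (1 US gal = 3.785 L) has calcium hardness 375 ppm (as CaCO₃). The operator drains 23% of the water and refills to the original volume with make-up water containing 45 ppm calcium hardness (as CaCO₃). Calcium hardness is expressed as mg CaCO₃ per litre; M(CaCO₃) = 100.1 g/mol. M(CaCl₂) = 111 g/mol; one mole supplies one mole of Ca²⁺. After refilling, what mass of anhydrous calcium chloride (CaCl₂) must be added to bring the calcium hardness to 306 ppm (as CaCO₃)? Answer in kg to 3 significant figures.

Volume: 270,000 US gal × 3.785 L/gal = 1,021,950 L.
After draining 23% and refilling: 375 × 0.77 + 45 × 0.23 = 299.1 ppm.
Deficit to target: 306 − 299.1 = 6.9 mg/L.
As CaCO₃: 6.9 mg/L × 1,021,950 L = 7051 g; ÷ 100.1 = 70.44 mol Ca²⁺.
Mass: 70.44 × 111 = 7819 g.

7.82 kg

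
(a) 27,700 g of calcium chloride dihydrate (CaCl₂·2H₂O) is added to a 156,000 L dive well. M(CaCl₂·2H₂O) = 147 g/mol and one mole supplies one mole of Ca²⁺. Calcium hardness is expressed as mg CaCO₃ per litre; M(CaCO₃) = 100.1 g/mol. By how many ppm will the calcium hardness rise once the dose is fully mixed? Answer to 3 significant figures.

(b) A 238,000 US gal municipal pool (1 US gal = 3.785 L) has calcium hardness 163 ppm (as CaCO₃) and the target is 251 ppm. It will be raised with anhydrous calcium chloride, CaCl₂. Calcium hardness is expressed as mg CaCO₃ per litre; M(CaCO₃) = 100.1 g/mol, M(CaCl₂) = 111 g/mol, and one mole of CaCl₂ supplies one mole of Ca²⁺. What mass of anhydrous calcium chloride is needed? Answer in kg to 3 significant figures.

(a) 121 ppm; (b) 87.9 kg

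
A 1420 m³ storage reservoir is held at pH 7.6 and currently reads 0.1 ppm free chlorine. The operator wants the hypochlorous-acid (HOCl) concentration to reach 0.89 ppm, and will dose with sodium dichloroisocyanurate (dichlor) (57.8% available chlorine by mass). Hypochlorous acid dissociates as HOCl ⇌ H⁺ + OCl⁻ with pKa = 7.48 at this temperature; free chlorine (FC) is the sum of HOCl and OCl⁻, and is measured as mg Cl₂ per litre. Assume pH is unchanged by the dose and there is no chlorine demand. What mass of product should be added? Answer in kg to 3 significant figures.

Volume: 1420 m³ = 1,420,000 L.
[OCl⁻]/[HOCl] = 10^(pH − pKa) = 10^(7.6 − 7.48) = 1.318; fraction as HOCl = 1/(1 + 1.318) = 0.4314.
Free chlorine required for 0.89 ppm HOCl: 0.89 / 0.4314 = 2.063 ppm.
FC to add: 2.063 − 0.1 = 1.963 mg/L as Cl₂.
Cl₂ equivalent: 1.963 mg/L × 1,420,000 L = 2788 g.
Product at 57.8% available Cl: 2788 / 0.578 = 4823 g.

4.82 kg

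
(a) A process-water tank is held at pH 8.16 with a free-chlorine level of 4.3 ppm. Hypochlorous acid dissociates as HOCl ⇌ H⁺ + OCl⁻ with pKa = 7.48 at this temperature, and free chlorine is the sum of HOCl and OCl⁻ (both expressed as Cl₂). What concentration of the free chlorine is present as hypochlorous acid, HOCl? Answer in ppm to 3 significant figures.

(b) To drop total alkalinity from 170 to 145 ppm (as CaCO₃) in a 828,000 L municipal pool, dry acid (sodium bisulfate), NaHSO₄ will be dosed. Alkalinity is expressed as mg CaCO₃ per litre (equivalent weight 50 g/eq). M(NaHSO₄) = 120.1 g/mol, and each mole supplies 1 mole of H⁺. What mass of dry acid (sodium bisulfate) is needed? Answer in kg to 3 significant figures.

(a) 0.743 ppm; (b) 49.7 kg

(a) [OCl⁻]/[HOCl] = 10^(pH − pKa) = 10^(8.16 − 7.48) = 10^0.68 = 4.786.
(a) Fraction as HOCl = 1 / (1 + 4.786) = 0.1728.
(a) HOCl = 0.1728 × 4.3 ppm = 0.7431 ppm.

(b) Alkalinity to neutralize: (170 − 145) = 25 mg/L as CaCO₃ × 828,000 L = 20,700 g as CaCO₃.
(b) Equivalents of H⁺ required: 20,700 ÷ 50 g/eq = 414 eq = 414 mol NaHSO₄.
(b) Mass of NaHSO₄: 414 × 120.1 = 49,720 g.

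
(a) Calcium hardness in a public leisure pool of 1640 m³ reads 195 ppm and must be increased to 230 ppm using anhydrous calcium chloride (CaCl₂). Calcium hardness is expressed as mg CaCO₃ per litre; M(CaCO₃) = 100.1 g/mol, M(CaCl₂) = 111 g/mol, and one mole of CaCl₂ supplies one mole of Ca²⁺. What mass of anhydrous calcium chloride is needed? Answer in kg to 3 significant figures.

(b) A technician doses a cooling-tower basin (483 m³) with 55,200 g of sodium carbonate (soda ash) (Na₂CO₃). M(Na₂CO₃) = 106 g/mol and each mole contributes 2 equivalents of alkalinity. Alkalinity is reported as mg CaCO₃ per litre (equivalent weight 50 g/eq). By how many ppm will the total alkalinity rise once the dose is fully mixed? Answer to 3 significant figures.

(a) 63.7 kg; (b) 108 ppm

(a) Volume: 1640 m³ = 1,640,000 L.
(a) Hardness to add: (230 − 195) = 35 mg/L as CaCO₃ × 1,640,000 L = 57,400 g as CaCO₃.
(a) Moles of Ca²⁺ (1 mol Ca²⁺ ≡ 1 mol CaCO₃): 57,400 / 100.1 g/mol = 573.4 mol.
(a) Mass of CaCl₂: 573.4 × 111 = 63,650 g.

(b) Volume: 483 m³ = 483,000 L.
(b) Moles of Na₂CO₃: 55,200 g ÷ 106 g/mol = 520.8 mol → 1042 eq of alkalinity.
(b) As CaCO₃: 1042 eq × 50 g/eq = 52,080 g.
(b) Rise: 52,080 g / 483,000 L × 1000 = 107.8 mg/L.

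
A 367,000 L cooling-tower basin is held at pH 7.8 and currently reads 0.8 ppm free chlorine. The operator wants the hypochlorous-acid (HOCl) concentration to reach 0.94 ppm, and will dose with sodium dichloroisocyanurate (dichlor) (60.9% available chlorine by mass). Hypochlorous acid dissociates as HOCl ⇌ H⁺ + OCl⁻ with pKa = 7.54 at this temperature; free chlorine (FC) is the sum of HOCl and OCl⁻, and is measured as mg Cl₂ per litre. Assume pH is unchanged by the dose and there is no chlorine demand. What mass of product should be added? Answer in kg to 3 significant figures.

[OCl⁻]/[HOCl] = 10^(pH − pKa) = 10^(7.8 − 7.54) = 1.82; fraction as HOCl = 1/(1 + 1.82) = 0.3546.
Free chlorine required for 0.94 ppm HOCl: 0.94 / 0.3546 = 2.651 ppm.
FC to add: 2.651 − 0.8 = 1.851 mg/L as Cl₂.
Cl₂ equivalent: 1.851 mg/L × 367,000 L = 679.1 g.
Product at 60.9% available Cl: 679.1 / 0.609 = 1115 g.

1.12 kg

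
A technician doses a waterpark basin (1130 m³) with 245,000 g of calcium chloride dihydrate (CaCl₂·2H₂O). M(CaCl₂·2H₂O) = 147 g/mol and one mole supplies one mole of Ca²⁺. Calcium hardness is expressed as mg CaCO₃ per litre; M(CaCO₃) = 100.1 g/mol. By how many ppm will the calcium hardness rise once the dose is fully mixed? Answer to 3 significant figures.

148 ppm

Volume: 1130 m³ = 1,130,000 L.
Moles of Ca²⁺: 245,000 g ÷ 147 g/mol = 1667 mol.
As CaCO₃: 1667 mol × 100.1 g/mol = 166,800 g.
Rise: 166,800 g / 1,130,000 L × 1000 = 147.6 mg/L.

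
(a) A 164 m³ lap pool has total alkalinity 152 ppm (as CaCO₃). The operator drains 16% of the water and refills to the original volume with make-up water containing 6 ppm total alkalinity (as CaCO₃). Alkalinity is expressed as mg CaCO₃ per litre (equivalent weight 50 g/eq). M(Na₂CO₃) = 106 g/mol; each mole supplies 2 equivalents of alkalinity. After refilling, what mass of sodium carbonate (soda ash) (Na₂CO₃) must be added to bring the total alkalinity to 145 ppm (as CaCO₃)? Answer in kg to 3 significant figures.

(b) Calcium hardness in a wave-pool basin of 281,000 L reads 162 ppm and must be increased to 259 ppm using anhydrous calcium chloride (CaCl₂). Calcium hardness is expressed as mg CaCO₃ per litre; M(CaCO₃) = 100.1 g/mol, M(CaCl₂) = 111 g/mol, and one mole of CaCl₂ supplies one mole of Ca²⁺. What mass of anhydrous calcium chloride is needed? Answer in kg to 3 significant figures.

(a) 2.84 kg; (b) 30.2 kg

(a) Volume: 164 m³ = 164,000 L.
(a) After draining 16% and refilling: 152 × 0.84 + 6 × 0.16 = 128.64 ppm.
(a) Deficit to target: 145 − 128.64 = 16.36 mg/L.
(a) As CaCO₃: 16.36 mg/L × 164,000 L = 2683 g; ÷ 50 g/eq ÷ 2 = 26.83 mol Na₂CO₃.
(a) Mass: 26.83 × 106 = 2844 g.

(b) Hardness to add: (259 − 162) = 97 mg/L as CaCO₃ × 281,000 L = 27,260 g as CaCO₃.
(b) Moles of Ca²⁺ (1 mol Ca²⁺ ≡ 1 mol CaCO₃): 27,260 / 100.1 g/mol = 272.3 mol.
(b) Mass of CaCl₂: 272.3 × 111 = 30,230 g.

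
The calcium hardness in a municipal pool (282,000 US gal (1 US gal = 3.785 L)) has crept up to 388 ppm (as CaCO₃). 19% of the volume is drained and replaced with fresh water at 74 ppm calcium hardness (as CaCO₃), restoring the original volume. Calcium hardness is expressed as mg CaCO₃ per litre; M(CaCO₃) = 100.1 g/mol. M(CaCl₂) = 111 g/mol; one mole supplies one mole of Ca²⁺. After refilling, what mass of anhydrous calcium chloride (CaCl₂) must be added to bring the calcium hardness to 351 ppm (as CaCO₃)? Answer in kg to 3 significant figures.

Volume: 282,000 US gal × 3.785 L/gal = 1,067,370 L.
After draining 19% and refilling: 388 × 0.81 + 74 × 0.19 = 328.34 ppm.
Deficit to target: 351 − 328.34 = 22.66 mg/L.
As CaCO₃: 22.66 mg/L × 1,067,370 L = 24,190 g; ÷ 100.1 = 241.6 mol Ca²⁺.
Mass: 241.6 × 111 = 26,820 g.

26.8 kg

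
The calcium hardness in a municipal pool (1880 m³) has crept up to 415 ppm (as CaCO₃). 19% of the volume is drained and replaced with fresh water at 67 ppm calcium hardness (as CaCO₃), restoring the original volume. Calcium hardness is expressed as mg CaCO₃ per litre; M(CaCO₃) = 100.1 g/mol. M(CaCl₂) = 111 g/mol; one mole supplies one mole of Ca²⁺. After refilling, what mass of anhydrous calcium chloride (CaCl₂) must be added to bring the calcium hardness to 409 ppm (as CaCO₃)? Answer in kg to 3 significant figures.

Volume: 1880 m³ = 1,880,000 L.
After draining 19% and refilling: 415 × 0.81 + 67 × 0.19 = 348.88 ppm.
Deficit to target: 409 − 348.88 = 60.12 mg/L.
As CaCO₃: 60.12 mg/L × 1,880,000 L = 113,000 g; ÷ 100.1 = 1129 mol Ca²⁺.
Mass: 1129 × 111 = 125,300 g.

125 kg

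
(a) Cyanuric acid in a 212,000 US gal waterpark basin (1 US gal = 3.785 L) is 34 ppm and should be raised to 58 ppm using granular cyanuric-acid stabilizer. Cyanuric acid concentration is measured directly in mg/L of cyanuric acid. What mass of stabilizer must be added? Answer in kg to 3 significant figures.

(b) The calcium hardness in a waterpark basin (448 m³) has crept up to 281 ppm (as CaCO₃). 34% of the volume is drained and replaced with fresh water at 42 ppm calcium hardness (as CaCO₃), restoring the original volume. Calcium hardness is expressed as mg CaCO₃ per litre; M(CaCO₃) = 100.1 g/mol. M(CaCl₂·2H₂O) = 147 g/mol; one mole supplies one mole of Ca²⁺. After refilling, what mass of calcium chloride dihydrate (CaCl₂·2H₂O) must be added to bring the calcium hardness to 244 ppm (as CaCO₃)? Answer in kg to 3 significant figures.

(a) Volume: 212,000 US gal × 3.785 L/gal = 802,420 L.
(a) CYA to add: (58 − 34) = 24 mg/L × 802,420 L = 19,260 g cyanuric acid.

(b) Volume: 448 m³ = 448,000 L.
(b) After draining 34% and refilling: 281 × 0.66 + 42 × 0.34 = 199.74 ppm.
(b) Deficit to target: 244 − 199.74 = 44.26 mg/L.
(b) As CaCO₃: 44.26 mg/L × 448,000 L = 19,830 g; ÷ 100.1 = 198.1 mol Ca²⁺.
(b) Mass: 198.1 × 147 = 29,120 g.

(a) 19.3 kg; (b) 29.1 kg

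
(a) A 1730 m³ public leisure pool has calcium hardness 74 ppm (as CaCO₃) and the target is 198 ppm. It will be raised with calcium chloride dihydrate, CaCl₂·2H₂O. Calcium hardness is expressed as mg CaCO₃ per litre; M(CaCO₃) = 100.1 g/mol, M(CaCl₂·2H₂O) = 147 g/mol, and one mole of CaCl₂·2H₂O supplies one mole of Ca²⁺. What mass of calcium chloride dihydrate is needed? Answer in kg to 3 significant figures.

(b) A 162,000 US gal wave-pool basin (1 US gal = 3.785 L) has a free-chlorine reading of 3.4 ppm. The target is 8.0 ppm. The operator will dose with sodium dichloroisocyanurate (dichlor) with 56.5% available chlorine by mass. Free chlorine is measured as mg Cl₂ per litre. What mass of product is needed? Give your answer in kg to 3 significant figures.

(a) 315 kg; (b) 4.99 kg

(a) Volume: 1730 m³ = 1,730,000 L.
(a) Hardness to add: (198 − 74) = 124 mg/L as CaCO₃ × 1,730,000 L = 214,500 g as CaCO₃.
(a) Moles of Ca²⁺ (1 mol Ca²⁺ ≡ 1 mol CaCO₃): 214,500 / 100.1 g/mol = 2143 mol.
(a) Mass of CaCl₂·2H₂O: 2143 × 147 = 315,000 g.

(b) Volume: 162,000 US gal × 3.785 L/gal = 613,170 L.
(b) Chlorine deficit: 8.0 − 3.4 = 4.6 ppm = 4.6 mg/L as Cl₂.
(b) Cl₂ equivalent needed: 4.6 mg/L × 613,170 L = 2,821,000 mg = 2821 g.
(b) Product at 56.5% available chlorine: 2821 / 0.565 = 4992 g.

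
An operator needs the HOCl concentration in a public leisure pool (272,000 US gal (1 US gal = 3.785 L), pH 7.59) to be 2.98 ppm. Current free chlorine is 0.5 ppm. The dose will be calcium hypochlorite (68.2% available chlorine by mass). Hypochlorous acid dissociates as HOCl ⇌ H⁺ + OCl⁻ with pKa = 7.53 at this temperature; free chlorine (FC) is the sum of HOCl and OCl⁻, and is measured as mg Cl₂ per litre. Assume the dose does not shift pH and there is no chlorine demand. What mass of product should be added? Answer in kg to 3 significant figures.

Volume: 272,000 US gal × 3.785 L/gal = 1,029,520 L.
[OCl⁻]/[HOCl] = 10^(pH − pKa) = 10^(7.59 − 7.53) = 1.148; fraction as HOCl = 1/(1 + 1.148) = 0.4655.
Free chlorine required for 2.98 ppm HOCl: 2.98 / 0.4655 = 6.401 ppm.
FC to add: 6.401 − 0.5 = 5.901 mg/L as Cl₂.
Cl₂ equivalent: 5.901 mg/L × 1,029,520 L = 6076 g.
Product at 68.2% available Cl: 6076 / 0.682 = 8909 g.

8.91 kg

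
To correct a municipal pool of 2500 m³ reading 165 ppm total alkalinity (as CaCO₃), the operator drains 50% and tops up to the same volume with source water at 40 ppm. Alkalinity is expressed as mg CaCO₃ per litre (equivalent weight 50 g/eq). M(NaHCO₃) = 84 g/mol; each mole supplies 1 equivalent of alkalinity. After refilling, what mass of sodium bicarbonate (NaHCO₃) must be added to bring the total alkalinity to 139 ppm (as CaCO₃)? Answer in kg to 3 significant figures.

153 kg

Volume: 2500 m³ = 2,500,000 L.
After draining 50% and refilling: 165 × 0.50 + 40 × 0.50 = 102.5 ppm.
Deficit to target: 139 − 102.5 = 36.5 mg/L.
As CaCO₃: 36.5 mg/L × 2,500,000 L = 91,250 g; ÷ 50 g/eq ÷ 1 = 1825 mol NaHCO₃.
Mass: 1825 × 84 = 153,300 g.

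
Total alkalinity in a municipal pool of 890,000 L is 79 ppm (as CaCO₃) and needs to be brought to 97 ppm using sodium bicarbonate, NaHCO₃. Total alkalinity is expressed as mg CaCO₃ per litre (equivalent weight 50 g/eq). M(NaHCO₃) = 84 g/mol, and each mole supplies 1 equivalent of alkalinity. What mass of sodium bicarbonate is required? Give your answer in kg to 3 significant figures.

26.9 kg

Alkalinity to add: (97 − 79) = 18 mg/L as CaCO₃ × 890,000 L = 16,020 g as CaCO₃.
Equivalents: 16,020 g ÷ 50 g/eq = 320.4 eq.
NaHCO₃ supplies 1 eq per mole → 320.4 mol.
Mass: 320.4 mol × 84 g/mol = 26,910 g.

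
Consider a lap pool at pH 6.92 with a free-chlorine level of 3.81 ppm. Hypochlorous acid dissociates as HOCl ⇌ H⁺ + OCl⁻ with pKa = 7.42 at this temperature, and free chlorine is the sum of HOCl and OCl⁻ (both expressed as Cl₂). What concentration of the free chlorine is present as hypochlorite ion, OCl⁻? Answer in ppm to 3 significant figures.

[OCl⁻]/[HOCl] = 10^(pH − pKa) = 10^(6.92 − 7.42) = 10^-0.50 = 0.3162.
Fraction as HOCl = 1 / (1 + 0.3162) = 0.7597.
OCl⁻ = (1 − 0.7597) × 3.81 ppm = 0.9154 ppm.

0.915 ppm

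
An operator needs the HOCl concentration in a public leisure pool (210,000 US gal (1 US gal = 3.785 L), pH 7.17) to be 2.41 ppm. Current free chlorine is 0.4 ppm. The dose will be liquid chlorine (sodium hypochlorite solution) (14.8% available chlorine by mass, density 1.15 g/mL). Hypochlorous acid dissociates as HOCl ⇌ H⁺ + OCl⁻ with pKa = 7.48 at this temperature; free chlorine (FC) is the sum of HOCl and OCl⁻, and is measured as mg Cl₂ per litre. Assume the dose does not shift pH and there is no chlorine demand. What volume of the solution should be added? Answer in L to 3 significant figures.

Volume: 210,000 US gal × 3.785 L/gal = 794,850 L.
[OCl⁻]/[HOCl] = 10^(pH − pKa) = 10^(7.17 − 7.48) = 0.4898; fraction as HOCl = 1/(1 + 0.4898) = 0.6712.
Free chlorine required for 2.41 ppm HOCl: 2.41 / 0.6712 = 3.59 ppm.
FC to add: 3.59 − 0.4 = 3.19 mg/L as Cl₂.
Cl₂ equivalent: 3.19 mg/L × 794,850 L = 2536 g.
Product at 14.8% available Cl: 2536 / 0.148 = 17,130 g.
Volume: 17,130 g ÷ 1.15 g/mL = 14,900 mL.

14.9 L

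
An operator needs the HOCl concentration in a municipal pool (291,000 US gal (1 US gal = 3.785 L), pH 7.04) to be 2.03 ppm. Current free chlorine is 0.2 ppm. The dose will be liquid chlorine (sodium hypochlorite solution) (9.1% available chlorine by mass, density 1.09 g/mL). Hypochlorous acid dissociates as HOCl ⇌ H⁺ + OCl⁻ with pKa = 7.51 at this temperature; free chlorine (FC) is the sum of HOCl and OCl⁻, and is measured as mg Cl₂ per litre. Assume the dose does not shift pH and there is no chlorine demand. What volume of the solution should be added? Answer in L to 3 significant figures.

Volume: 291,000 US gal × 3.785 L/gal = 1,101,435 L.
[OCl⁻]/[HOCl] = 10^(pH − pKa) = 10^(7.04 − 7.51) = 0.3388; fraction as HOCl = 1/(1 + 0.3388) = 0.7469.
Free chlorine required for 2.03 ppm HOCl: 2.03 / 0.7469 = 2.718 ppm.
FC to add: 2.718 − 0.2 = 2.518 mg/L as Cl₂.
Cl₂ equivalent: 2.518 mg/L × 1,101,435 L = 2773 g.
Product at 9.1% available Cl: 2773 / 0.091 = 30,480 g.
Volume: 30,480 g ÷ 1.09 g/mL = 27,960 mL.

28.0 L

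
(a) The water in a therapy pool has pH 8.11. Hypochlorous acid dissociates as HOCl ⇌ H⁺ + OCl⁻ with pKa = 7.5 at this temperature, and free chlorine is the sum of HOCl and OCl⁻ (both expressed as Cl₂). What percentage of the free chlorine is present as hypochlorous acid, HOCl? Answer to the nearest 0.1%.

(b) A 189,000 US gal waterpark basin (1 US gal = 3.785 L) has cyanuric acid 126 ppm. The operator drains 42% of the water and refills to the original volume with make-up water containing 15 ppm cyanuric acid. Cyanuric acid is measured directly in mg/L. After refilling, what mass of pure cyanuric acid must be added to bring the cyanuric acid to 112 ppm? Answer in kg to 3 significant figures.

(a) [OCl⁻]/[HOCl] = 10^(pH − pKa) = 10^(8.11 − 7.5) = 10^0.61 = 4.074.
(a) Fraction as HOCl = 1 / (1 + 4.074) = 0.1971.

(b) Volume: 189,000 US gal × 3.785 L/gal = 715,365 L.
(b) After draining 42% and refilling: 126 × 0.58 + 15 × 0.42 = 79.38 ppm.
(b) Deficit to target: 112 − 79.38 = 32.62 mg/L.
(b) Mass: 32.62 mg/L × 715,365 L = 23,340 g cyanuric acid.

(a) 19.7%; (b) 23.3 kg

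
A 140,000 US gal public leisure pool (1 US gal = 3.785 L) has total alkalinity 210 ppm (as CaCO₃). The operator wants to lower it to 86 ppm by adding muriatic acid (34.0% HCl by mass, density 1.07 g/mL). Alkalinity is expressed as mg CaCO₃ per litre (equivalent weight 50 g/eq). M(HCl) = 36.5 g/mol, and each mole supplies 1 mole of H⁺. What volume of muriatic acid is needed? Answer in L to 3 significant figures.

Volume: 140,000 US gal × 3.785 L/gal = 529,900 L.
Alkalinity to neutralize: (210 − 86) = 124 mg/L as CaCO₃ × 529,900 L = 65,710 g as CaCO₃.
Equivalents of H⁺ required: 65,710 ÷ 50 g/eq = 1314 eq = 1314 mol HCl.
Mass of HCl: 1314 × 36.5 = 47,970 g.
Mass of 34.0% solution: 47,970 / 0.34 = 141,100 g.
Volume: 141,100 g ÷ 1.07 g/mL = 131,800 mL.

132 L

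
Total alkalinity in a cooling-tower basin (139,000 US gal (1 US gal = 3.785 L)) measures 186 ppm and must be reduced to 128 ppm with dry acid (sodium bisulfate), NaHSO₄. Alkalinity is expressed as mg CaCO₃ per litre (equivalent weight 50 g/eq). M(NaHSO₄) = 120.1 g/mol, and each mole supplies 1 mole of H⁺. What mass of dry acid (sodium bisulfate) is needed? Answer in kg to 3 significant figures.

Volume: 139,000 US gal × 3.785 L/gal = 526,115 L.
Alkalinity to neutralize: (186 − 128) = 58 mg/L as CaCO₃ × 526,115 L = 30,510 g as CaCO₃.
Equivalents of H⁺ required: 30,510 ÷ 50 g/eq = 610.3 eq = 610.3 mol NaHSO₄.
Mass of NaHSO₄: 610.3 × 120.1 = 73,300 g.

73.3 kg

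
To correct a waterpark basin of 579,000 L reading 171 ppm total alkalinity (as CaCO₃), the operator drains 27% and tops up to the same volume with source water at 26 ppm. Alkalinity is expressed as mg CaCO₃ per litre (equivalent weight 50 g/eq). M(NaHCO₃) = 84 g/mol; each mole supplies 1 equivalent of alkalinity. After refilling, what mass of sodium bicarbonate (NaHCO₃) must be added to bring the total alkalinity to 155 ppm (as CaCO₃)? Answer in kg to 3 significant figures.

22.5 kg

After draining 27% and refilling: 171 × 0.73 + 26 × 0.27 = 131.85 ppm.
Deficit to target: 155 − 131.85 = 23.15 mg/L.
As CaCO₃: 23.15 mg/L × 579,000 L = 13,400 g; ÷ 50 g/eq ÷ 1 = 268.1 mol NaHCO₃.
Mass: 268.1 × 84 = 22,520 g.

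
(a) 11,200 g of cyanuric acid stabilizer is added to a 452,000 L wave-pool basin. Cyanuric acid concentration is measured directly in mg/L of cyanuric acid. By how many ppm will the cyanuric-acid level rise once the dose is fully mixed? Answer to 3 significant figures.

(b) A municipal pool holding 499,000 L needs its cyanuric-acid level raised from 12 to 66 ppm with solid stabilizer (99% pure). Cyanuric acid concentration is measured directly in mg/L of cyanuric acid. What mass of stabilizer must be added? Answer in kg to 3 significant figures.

(a) 24.8 ppm; (b) 27.2 kg

(a) Rise: 11,200 g / 452,000 L × 1000 = 24.78 mg/L.

(b) CYA to add: (66 − 12) = 54 mg/L × 499,000 L = 26,950 g cyanuric acid.
(b) At 99% purity: 26,950 / 0.99 = 27,220 g product.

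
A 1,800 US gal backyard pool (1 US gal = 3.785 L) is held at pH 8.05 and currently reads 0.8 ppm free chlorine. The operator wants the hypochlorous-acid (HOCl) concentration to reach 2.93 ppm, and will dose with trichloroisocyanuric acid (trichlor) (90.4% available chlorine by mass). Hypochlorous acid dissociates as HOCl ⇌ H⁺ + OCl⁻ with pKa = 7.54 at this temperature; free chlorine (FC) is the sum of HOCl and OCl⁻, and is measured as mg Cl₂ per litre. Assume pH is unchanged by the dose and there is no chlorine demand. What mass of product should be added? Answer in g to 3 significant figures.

Volume: 1,800 US gal × 3.785 L/gal = 6,813 L.
[OCl⁻]/[HOCl] = 10^(pH − pKa) = 10^(8.05 − 7.54) = 3.236; fraction as HOCl = 1/(1 + 3.236) = 0.2361.
Free chlorine required for 2.93 ppm HOCl: 2.93 / 0.2361 = 12.41 ppm.
FC to add: 12.41 − 0.8 = 11.61 mg/L as Cl₂.
Cl₂ equivalent: 11.61 mg/L × 6,813 L = 79.11 g.
Product at 90.4% available Cl: 79.11 / 0.904 = 87.51 g.

87.5 g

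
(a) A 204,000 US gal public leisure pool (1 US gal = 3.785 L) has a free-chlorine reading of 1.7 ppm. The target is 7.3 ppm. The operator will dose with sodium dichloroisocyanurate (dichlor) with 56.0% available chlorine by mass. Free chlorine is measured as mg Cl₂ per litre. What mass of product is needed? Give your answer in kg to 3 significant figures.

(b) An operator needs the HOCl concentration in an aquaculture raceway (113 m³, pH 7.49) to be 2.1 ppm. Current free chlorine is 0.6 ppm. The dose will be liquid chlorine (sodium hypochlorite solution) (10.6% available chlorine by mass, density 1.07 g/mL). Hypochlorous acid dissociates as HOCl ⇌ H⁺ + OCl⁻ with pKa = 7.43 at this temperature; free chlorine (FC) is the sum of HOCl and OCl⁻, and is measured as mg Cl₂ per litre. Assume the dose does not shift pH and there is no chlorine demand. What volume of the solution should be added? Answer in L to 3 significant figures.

(a) Volume: 204,000 US gal × 3.785 L/gal = 772,140 L.
(a) Chlorine deficit: 7.3 − 1.7 = 5.6 ppm = 5.6 mg/L as Cl₂.
(a) Cl₂ equivalent needed: 5.6 mg/L × 772,140 L = 4,324,000 mg = 4324 g.
(a) Product at 56.0% available chlorine: 4324 / 0.56 = 7721 g.

(b) Volume: 113 m³ = 113,000 L.
(b) [OCl⁻]/[HOCl] = 10^(pH − pKa) = 10^(7.49 − 7.43) = 1.148; fraction as HOCl = 1/(1 + 1.148) = 0.4655.
(b) Free chlorine required for 2.1 ppm HOCl: 2.1 / 0.4655 = 4.511 ppm.
(b) FC to add: 4.511 − 0.6 = 3.911 mg/L as Cl₂.
(b) Cl₂ equivalent: 3.911 mg/L × 113,000 L = 442 g.
(b) Product at 10.6% available Cl: 442 / 0.106 = 4169 g.
(b) Volume: 4169 g ÷ 1.07 g/mL = 3897 mL.

(a) 7.72 kg; (b) 3.90 L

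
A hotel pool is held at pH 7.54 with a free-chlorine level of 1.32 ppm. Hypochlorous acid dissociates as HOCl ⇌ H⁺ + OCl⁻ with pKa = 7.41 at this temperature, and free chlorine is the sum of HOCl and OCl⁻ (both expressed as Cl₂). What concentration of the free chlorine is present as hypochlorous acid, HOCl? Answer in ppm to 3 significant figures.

[OCl⁻]/[HOCl] = 10^(pH − pKa) = 10^(7.54 − 7.41) = 10^0.13 = 1.349.
Fraction as HOCl = 1 / (1 + 1.349) = 0.4257.
HOCl = 0.4257 × 1.32 ppm = 0.562 ppm.

0.562 ppm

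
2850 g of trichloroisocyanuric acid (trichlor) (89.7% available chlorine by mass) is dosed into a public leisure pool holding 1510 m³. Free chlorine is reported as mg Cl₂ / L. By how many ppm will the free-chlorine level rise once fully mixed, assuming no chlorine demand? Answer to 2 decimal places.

Volume: 1510 m³ = 1,510,000 L.
Available chlorine delivered: 2850 g × 0.897 = 2556 g as Cl₂.
Concentration rise: 2556 g / 1,510,000 L = 1.693 mg/L = 1.69 ppm.

1.69 ppm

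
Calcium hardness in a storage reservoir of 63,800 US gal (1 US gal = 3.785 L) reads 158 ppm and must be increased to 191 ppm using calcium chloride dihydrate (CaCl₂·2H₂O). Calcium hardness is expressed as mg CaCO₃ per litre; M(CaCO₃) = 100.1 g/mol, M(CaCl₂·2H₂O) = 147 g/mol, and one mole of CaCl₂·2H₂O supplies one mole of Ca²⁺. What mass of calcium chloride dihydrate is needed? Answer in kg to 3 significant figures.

Volume: 63,800 US gal × 3.785 L/gal = 241,483 L.
Hardness to add: (191 − 158) = 33 mg/L as CaCO₃ × 241,483 L = 7969 g as CaCO₃.
Moles of Ca²⁺ (1 mol Ca²⁺ ≡ 1 mol CaCO₃): 7969 / 100.1 g/mol = 79.61 mol.
Mass of CaCl₂·2H₂O: 79.61 × 147 = 11,700 g.

11.7 kg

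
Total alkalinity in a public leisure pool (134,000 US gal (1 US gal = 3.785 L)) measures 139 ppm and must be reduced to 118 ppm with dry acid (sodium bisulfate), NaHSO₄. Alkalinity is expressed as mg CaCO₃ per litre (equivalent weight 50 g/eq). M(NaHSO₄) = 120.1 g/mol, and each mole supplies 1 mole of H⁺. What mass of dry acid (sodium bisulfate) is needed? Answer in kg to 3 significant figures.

Volume: 134,000 US gal × 3.785 L/gal = 507,190 L.
Alkalinity to neutralize: (139 − 118) = 21 mg/L as CaCO₃ × 507,190 L = 10,650 g as CaCO₃.
Equivalents of H⁺ required: 10,650 ÷ 50 g/eq = 213 eq = 213 mol NaHSO₄.
Mass of NaHSO₄: 213 × 120.1 = 25,580 g.

25.6 kg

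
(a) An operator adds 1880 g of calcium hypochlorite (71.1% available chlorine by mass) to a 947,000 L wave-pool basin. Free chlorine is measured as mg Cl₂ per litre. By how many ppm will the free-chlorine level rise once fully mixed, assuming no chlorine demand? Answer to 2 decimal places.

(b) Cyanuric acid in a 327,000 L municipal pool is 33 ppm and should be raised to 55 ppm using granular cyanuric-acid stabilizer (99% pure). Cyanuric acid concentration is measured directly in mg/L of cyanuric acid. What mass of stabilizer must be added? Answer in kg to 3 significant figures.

(a) 1.41 ppm; (b) 7.27 kg

(a) Available chlorine delivered: 1880 g × 0.711 = 1337 g as Cl₂.
(a) Concentration rise: 1337 g / 947,000 L = 1.411 mg/L = 1.41 ppm.

(b) CYA to add: (55 − 33) = 22 mg/L × 327,000 L = 7194 g cyanuric acid.
(b) At 99% purity: 7194 / 0.99 = 7267 g product.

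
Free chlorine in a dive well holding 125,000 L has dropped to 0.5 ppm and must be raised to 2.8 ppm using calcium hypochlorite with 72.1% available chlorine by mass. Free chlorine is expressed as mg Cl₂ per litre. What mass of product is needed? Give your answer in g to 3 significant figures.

399 g

Chlorine deficit: 2.8 − 0.5 = 2.3 ppm = 2.3 mg/L as Cl₂.
Cl₂ equivalent needed: 2.3 mg/L × 125,000 L = 287,500 mg = 287.5 g.
Product at 72.1% available chlorine: 287.5 / 0.721 = 398.8 g.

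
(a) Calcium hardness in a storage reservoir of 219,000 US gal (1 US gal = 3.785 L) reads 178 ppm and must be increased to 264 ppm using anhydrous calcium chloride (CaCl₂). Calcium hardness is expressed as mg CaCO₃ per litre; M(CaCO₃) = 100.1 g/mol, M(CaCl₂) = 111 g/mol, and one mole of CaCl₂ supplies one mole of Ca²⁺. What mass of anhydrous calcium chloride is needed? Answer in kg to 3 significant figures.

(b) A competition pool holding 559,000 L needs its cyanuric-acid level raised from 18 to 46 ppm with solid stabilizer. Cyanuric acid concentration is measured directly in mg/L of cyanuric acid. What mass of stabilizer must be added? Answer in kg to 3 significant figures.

(a) 79.0 kg; (b) 15.7 kg

(a) Volume: 219,000 US gal × 3.785 L/gal = 828,915 L.
(a) Hardness to add: (264 − 178) = 86 mg/L as CaCO₃ × 828,915 L = 71,290 g as CaCO₃.
(a) Moles of Ca²⁺ (1 mol Ca²⁺ ≡ 1 mol CaCO₃): 71,290 / 100.1 g/mol = 712.2 mol.
(a) Mass of CaCl₂: 712.2 × 111 = 79,050 g.

(b) CYA to add: (46 − 18) = 28 mg/L × 559,000 L = 15,650 g cyanuric acid.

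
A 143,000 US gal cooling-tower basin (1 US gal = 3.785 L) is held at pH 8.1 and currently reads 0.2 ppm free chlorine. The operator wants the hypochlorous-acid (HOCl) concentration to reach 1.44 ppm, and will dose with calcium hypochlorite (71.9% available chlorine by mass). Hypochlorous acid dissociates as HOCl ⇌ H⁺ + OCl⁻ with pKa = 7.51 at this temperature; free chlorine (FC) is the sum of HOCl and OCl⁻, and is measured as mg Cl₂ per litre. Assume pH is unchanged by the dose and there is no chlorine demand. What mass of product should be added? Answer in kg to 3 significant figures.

Volume: 143,000 US gal × 3.785 L/gal = 541,255 L.
[OCl⁻]/[HOCl] = 10^(pH − pKa) = 10^(8.1 − 7.51) = 3.89; fraction as HOCl = 1/(1 + 3.89) = 0.2045.
Free chlorine required for 1.44 ppm HOCl: 1.44 / 0.2045 = 7.042 ppm.
FC to add: 7.042 − 0.2 = 6.842 mg/L as Cl₂.
Cl₂ equivalent: 6.842 mg/L × 541,255 L = 3703 g.
Product at 71.9% available Cl: 3703 / 0.719 = 5151 g.

5.15 kg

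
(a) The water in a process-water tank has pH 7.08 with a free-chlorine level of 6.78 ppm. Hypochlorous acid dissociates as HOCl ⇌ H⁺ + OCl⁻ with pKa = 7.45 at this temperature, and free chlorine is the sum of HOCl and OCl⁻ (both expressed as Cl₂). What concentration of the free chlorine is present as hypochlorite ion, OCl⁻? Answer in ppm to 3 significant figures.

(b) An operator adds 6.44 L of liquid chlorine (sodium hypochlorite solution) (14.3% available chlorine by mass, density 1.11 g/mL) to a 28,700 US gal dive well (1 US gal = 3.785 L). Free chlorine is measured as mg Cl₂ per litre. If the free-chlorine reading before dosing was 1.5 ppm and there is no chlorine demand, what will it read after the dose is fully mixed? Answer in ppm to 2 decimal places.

(a) [OCl⁻]/[HOCl] = 10^(pH − pKa) = 10^(7.08 − 7.45) = 10^-0.37 = 0.4266.
(a) Fraction as HOCl = 1 / (1 + 0.4266) = 0.701.
(a) OCl⁻ = (1 − 0.701) × 6.78 ppm = 2.027 ppm.

(b) Volume: 28,700 US gal × 3.785 L/gal = 108,630 L.
(b) Mass of solution: 6.44 L × 1000 mL/L × 1.11 g/mL = 7148 g.
(b) Available chlorine delivered: 7148 g × 0.143 = 1022 g as Cl₂.
(b) Concentration rise: 1022 g / 108,630 L = 9.41 mg/L = 9.41 ppm.
(b) Final FC: 1.5 + 9.41 = 10.91 ppm.

(a) 2.03 ppm; (b) 10.91 ppm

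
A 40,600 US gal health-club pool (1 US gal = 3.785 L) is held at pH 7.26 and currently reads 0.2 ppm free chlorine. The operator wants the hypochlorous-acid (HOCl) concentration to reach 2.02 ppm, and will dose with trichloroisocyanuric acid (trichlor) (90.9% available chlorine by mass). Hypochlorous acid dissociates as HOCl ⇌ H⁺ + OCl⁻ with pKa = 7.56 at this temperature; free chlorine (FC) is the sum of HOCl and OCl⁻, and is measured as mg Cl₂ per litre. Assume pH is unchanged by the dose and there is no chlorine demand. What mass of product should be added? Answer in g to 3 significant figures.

Volume: 40,600 US gal × 3.785 L/gal = 153,671 L.
[OCl⁻]/[HOCl] = 10^(pH − pKa) = 10^(7.26 − 7.56) = 0.5012; fraction as HOCl = 1/(1 + 0.5012) = 0.6661.
Free chlorine required for 2.02 ppm HOCl: 2.02 / 0.6661 = 3.032 ppm.
FC to add: 3.032 − 0.2 = 2.832 mg/L as Cl₂.
Cl₂ equivalent: 2.832 mg/L × 153,671 L = 435.3 g.
Product at 90.9% available Cl: 435.3 / 0.909 = 478.8 g.

479 g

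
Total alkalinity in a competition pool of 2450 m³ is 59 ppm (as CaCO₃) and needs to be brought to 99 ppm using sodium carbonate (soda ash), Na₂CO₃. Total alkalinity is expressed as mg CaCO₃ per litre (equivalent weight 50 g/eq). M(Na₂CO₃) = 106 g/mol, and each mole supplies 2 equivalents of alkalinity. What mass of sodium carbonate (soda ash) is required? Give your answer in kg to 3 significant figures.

Volume: 2450 m³ = 2,450,000 L.
Alkalinity to add: (99 − 59) = 40 mg/L as CaCO₃ × 2,450,000 L = 98,000 g as CaCO₃.
Equivalents: 98,000 g ÷ 50 g/eq = 1960 eq.
Each mole of Na₂CO₃ supplies 2 eq, so 1960 / 2 = 980 mol.
Mass: 980 mol × 106 g/mol = 103,900 g.

104 kg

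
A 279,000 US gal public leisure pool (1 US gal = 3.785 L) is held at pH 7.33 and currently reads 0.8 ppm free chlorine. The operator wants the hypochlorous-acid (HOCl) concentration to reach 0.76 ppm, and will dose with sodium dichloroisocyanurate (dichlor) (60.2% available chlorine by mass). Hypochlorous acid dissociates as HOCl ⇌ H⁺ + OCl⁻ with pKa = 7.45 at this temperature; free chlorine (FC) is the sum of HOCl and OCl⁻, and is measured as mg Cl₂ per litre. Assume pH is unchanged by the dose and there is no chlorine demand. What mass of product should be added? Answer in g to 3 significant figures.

Volume: 279,000 US gal × 3.785 L/gal = 1,056,015 L.
[OCl⁻]/[HOCl] = 10^(pH − pKa) = 10^(7.33 − 7.45) = 0.7586; fraction as HOCl = 1/(1 + 0.7586) = 0.5686.
Free chlorine required for 0.76 ppm HOCl: 0.76 / 0.5686 = 1.337 ppm.
FC to add: 1.337 − 0.8 = 0.5365 mg/L as Cl₂.
Cl₂ equivalent: 0.5365 mg/L × 1,056,015 L = 566.6 g.
Product at 60.2% available Cl: 566.6 / 0.602 = 941.1 g.

941 g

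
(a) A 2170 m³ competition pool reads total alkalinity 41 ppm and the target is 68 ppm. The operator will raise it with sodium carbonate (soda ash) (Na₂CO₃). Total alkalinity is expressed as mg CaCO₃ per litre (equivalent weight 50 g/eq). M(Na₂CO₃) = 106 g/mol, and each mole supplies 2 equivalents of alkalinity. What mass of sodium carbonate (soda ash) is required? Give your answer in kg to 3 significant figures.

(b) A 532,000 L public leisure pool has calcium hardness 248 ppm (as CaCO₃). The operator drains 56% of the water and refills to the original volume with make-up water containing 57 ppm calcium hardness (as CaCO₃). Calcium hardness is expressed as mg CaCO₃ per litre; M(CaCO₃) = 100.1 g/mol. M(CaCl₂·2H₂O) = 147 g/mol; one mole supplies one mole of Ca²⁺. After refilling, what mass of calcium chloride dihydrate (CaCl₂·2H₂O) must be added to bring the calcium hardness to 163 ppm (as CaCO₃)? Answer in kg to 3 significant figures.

(a) Volume: 2170 m³ = 2,170,000 L.
(a) Alkalinity to add: (68 − 41) = 27 mg/L as CaCO₃ × 2,170,000 L = 58,590 g as CaCO₃.
(a) Equivalents: 58,590 g ÷ 50 g/eq = 1172 eq.
(a) Each mole of Na₂CO₃ supplies 2 eq, so 1172 / 2 = 585.9 mol.
(a) Mass: 585.9 mol × 106 g/mol = 62,110 g.

(b) After draining 56% and refilling: 248 × 0.44 + 57 × 0.56 = 141.04 ppm.
(b) Deficit to target: 163 − 141.04 = 21.96 mg/L.
(b) As CaCO₃: 21.96 mg/L × 532,000 L = 11,680 g; ÷ 100.1 = 116.7 mol Ca²⁺.
(b) Mass: 116.7 × 147 = 17,160 g.

(a) 62.1 kg; (b) 17.2 kg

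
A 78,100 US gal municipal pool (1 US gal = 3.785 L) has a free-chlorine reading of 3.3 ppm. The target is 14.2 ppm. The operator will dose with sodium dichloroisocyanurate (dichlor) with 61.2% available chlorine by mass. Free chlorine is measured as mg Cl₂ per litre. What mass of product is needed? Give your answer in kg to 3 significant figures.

5.26 kg

Volume: 78,100 US gal × 3.785 L/gal = 295,608 L.
Chlorine deficit: 14.2 − 3.3 = 10.9 ppm = 10.9 mg/L as Cl₂.
Cl₂ equivalent needed: 10.9 mg/L × 295,608 L = 3,222,000 mg = 3222 g.
Product at 61.2% available chlorine: 3222 / 0.612 = 5265 g.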